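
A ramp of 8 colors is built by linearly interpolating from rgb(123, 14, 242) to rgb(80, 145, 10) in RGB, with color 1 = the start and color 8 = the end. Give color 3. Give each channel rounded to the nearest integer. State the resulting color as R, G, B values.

(111, 51, 176)

With 8 swatches and endpoints inclusive, swatch 3 sits at t = (3 − 1)/(8 − 1) = 2/7 ≈ 0.2857.
R = 123 + 0.2857 × (80 − 123) = 110.715 → 111
G = 14 + 0.2857 × (145 − 14) = 51.427 → 51
B = 242 + 0.2857 × (10 − 242) = 175.718 → 176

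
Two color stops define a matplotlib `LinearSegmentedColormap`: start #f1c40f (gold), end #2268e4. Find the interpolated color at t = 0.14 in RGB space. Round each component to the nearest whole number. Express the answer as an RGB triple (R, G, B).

(212, 183, 45)

#f1c40f → (241, 196, 15); #2268e4 → (34, 104, 228).
R = 241 + 0.14 × (34 − 241) = 241 + 0.14 × -207 = 212.02 → 212
G = 196 + 0.14 × (104 − 196) = 196 + 0.14 × -92 = 183.12 → 183
B = 15 + 0.14 × (228 − 15) = 15 + 0.14 × 213 = 44.82 → 45
So the blended color is (212, 183, 45), about #d4b72d.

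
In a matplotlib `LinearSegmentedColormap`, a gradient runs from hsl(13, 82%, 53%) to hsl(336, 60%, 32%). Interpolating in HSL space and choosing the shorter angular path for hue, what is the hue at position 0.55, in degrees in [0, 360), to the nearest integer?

353

Hue: 336 − 13 = 323°, but |323| > 180 so the shorter arc goes the other way: Δh = 323 − 360 = -37°.
H = 13 + 0.55 × (-37) = -7.35 → -7 → -7 mod 360 = 353°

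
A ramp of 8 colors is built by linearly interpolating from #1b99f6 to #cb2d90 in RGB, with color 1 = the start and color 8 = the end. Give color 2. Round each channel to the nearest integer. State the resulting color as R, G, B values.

(52, 138, 231)

With 8 swatches and endpoints inclusive, swatch 2 sits at t = (2 − 1)/(8 − 1) = 1/7 ≈ 0.1429.
#1b99f6 → (27, 153, 246); #cb2d90 → (203, 45, 144).
R = 27 + 0.1429 × (203 − 27) = 52.15 → 52
G = 153 + 0.1429 × (45 − 153) = 137.567 → 138
B = 246 + 0.1429 × (144 − 246) = 231.424 → 231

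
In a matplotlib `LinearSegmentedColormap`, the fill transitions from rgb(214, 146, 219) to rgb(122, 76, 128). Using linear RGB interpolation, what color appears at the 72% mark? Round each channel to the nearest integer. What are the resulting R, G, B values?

72% corresponds to t = 0.72.
R = 214 + 0.72 × (122 − 214) = 214 + 0.72 × -92 = 147.76 → 148
G = 146 + 0.72 × (76 − 146) = 146 + 0.72 × -70 = 95.6 → 96
B = 219 + 0.72 × (128 − 219) = 219 + 0.72 × -91 = 153.48 → 153
So the blended color is (148, 96, 153), about #946099.

(148, 96, 153)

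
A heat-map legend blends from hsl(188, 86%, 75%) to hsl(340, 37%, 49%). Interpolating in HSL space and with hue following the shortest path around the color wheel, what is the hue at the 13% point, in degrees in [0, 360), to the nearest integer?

Hue arc: Δh = 340 − 188 = 152° (|Δh| ≤ 180, already the shorter path).
H = 188 + 0.13 × (152) = 207.76 → 208°

208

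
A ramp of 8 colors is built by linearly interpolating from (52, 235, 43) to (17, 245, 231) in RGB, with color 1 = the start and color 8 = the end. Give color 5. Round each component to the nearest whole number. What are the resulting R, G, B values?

With 8 swatches and endpoints inclusive, swatch 5 sits at t = (5 − 1)/(8 − 1) = 4/7 ≈ 0.5714.
R = 52 + 0.5714 × (17 − 52) = 32.001 → 32
G = 235 + 0.5714 × (245 − 235) = 240.714 → 241
B = 43 + 0.5714 × (231 − 43) = 150.423 → 150

(32, 241, 150)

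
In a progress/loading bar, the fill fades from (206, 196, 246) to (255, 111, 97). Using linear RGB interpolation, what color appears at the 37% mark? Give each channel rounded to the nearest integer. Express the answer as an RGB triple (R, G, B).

37% corresponds to t = 0.37.
R = 206 + 0.37 × (255 − 206) = 206 + 0.37 × 49 = 224.13 → 224
G = 196 + 0.37 × (111 − 196) = 196 + 0.37 × -85 = 164.55 → 165
B = 246 + 0.37 × (97 − 246) = 246 + 0.37 × -149 = 190.87 → 191
So the blended color is (224, 165, 191), about #e0a5bf.

(224, 165, 191)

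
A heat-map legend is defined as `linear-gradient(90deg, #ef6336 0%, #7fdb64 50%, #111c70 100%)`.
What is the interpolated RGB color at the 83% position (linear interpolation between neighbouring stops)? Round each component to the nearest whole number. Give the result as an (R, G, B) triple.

83% lies between the 50% and 100% stops, so the local fraction is t = (83 − 50)/(100 − 50) = 33/50 ≈ 0.66.
#7fdb64 → (127, 219, 100); #111c70 → (17, 28, 112).
R = 127 + 0.66 × (17 − 127) = 54.4 → 54
G = 219 + 0.66 × (28 − 219) = 92.94 → 93
B = 100 + 0.66 × (112 − 100) = 107.92 → 108

(54, 93, 108)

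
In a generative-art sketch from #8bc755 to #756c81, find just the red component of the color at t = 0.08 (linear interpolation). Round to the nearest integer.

R₁ = 139 (from #8bc755), R₂ = 117 (from #756c81).
R = 139 + 0.08 × (117 − 139) = 137.24 → 137

137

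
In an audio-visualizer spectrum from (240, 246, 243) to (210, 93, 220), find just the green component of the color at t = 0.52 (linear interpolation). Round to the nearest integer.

166

G = 246 + 0.52 × (93 − 246) = 166.44 → 166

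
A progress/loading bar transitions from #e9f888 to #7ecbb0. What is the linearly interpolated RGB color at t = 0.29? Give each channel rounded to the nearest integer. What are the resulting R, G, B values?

#e9f888 → (233, 248, 136); #7ecbb0 → (126, 203, 176).
R = 233 + 0.29 × (126 − 233) = 233 + 0.29 × -107 = 201.97 → 202
G = 248 + 0.29 × (203 − 248) = 248 + 0.29 × -45 = 234.95 → 235
B = 136 + 0.29 × (176 − 136) = 136 + 0.29 × 40 = 147.6 → 148

(202, 235, 148)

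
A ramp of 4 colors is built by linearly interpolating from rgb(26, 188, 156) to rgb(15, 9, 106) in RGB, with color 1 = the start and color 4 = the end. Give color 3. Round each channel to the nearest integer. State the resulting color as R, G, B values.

With 4 swatches and endpoints inclusive, swatch 3 sits at t = (3 − 1)/(4 − 1) = 2/3 ≈ 0.6667.
R = 26 + 0.6667 × (15 − 26) = 18.666 → 19
G = 188 + 0.6667 × (9 − 188) = 68.661 → 69
B = 156 + 0.6667 × (106 − 156) = 122.665 → 123

(19, 69, 123)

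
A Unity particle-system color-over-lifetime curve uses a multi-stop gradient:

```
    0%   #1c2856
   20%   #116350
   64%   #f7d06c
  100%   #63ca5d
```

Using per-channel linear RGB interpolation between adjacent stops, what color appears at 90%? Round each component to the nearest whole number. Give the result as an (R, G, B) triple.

(140, 204, 97)

90% lies between the 64% and 100% stops, so the local fraction is t = (90 − 64)/(100 − 64) = 26/36 ≈ 0.7222.
#f7d06c → (247, 208, 108); #63ca5d → (99, 202, 93).
R = 247 + 0.7222 × (99 − 247) = 140.114 → 140
G = 208 + 0.7222 × (202 − 208) = 203.667 → 204
B = 108 + 0.7222 × (93 − 108) = 97.167 → 97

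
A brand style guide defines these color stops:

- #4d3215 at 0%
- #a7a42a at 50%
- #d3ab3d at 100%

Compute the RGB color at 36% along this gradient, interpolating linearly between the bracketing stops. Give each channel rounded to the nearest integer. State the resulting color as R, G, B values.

(142, 132, 36)

36% lies between the 0% and 50% stops, so the local fraction is t = (36 − 0)/(50 − 0) = 36/50 ≈ 0.72.
#4d3215 → (77, 50, 21); #a7a42a → (167, 164, 42).
R = 77 + 0.72 × (167 − 77) = 141.8 → 142
G = 50 + 0.72 × (164 − 50) = 132.08 → 132
B = 21 + 0.72 × (42 − 21) = 36.12 → 36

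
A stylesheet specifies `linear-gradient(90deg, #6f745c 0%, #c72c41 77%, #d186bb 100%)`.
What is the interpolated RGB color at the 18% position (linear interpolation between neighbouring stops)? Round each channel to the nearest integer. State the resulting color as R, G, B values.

18% lies between the 0% and 77% stops, so the local fraction is t = (18 − 0)/(77 − 0) = 18/77 ≈ 0.2338.
#6f745c → (111, 116, 92); #c72c41 → (199, 44, 65).
R = 111 + 0.2338 × (199 − 111) = 131.574 → 132
G = 116 + 0.2338 × (44 − 116) = 99.166 → 99
B = 92 + 0.2338 × (65 − 92) = 85.687 → 86

(132, 99, 86)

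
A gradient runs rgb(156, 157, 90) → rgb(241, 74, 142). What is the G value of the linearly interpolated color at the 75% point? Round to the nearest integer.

95

G = 157 + 0.75 × (74 − 157) = 94.75 → 95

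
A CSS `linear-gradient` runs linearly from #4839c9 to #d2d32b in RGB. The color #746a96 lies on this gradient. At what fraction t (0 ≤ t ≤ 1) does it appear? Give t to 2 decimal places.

Invert the lerp on the B channel (largest span, 158): t = (150 − 201) / (43 − 201) = -51/-158 = 0.32278.
Check on R: (116 − 72)/(210 − 72) = 0.3188 ✓

0.32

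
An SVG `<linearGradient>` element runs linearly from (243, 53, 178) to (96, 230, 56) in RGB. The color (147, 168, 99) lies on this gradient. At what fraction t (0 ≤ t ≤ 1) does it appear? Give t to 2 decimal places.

Invert the lerp on the G channel (largest span, 177): t = (168 − 53) / (230 − 53) = 115/177 = 0.64972.
Check on R: (147 − 243)/(96 − 243) = 0.6531 ✓

0.65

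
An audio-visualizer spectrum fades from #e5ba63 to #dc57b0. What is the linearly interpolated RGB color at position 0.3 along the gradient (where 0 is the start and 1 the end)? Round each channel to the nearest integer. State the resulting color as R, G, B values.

#e5ba63 → (229, 186, 99); #dc57b0 → (220, 87, 176).
R = 229 + 0.3 × (220 − 229) = 229 + 0.3 × -9 = 226.3 → 226
G = 186 + 0.3 × (87 − 186) = 186 + 0.3 × -99 = 156.3 → 156
B = 99 + 0.3 × (176 − 99) = 99 + 0.3 × 77 = 122.1 → 122

(226, 156, 122)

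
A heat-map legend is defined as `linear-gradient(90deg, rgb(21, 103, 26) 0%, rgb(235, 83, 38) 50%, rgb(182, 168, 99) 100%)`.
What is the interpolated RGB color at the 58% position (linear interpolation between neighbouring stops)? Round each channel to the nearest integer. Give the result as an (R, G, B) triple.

58% lies between the 50% and 100% stops, so the local fraction is t = (58 − 50)/(100 − 50) = 8/50 ≈ 0.16.
R = 235 + 0.16 × (182 − 235) = 226.52 → 227
G = 83 + 0.16 × (168 − 83) = 96.6 → 97
B = 38 + 0.16 × (99 − 38) = 47.76 → 48

(227, 97, 48)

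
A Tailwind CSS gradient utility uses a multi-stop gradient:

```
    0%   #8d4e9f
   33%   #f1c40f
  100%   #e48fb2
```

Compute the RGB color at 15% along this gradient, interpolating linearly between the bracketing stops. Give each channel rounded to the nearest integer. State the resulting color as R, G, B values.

(186, 132, 94)

15% lies between the 0% and 33% stops, so the local fraction is t = (15 − 0)/(33 − 0) = 15/33 ≈ 0.4545.
#8d4e9f → (141, 78, 159); #f1c40f → (241, 196, 15).
R = 141 + 0.4545 × (241 − 141) = 186.45 → 186
G = 78 + 0.4545 × (196 − 78) = 131.631 → 132
B = 159 + 0.4545 × (15 − 159) = 93.552 → 94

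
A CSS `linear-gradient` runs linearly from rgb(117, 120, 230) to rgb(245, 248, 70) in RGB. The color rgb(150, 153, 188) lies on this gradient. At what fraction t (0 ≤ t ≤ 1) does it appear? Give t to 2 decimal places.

Invert the lerp on the B channel (largest span, 160): t = (188 − 230) / (70 − 230) = -42/-160 = 0.2625.
Check on R: (150 − 117)/(245 − 117) = 0.2578 ✓

0.26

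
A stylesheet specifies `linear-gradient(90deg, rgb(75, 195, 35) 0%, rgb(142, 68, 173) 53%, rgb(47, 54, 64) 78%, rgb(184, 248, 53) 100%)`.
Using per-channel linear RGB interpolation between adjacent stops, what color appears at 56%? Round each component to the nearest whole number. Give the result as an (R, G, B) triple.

56% lies between the 53% and 78% stops, so the local fraction is t = (56 − 53)/(78 − 53) = 3/25 ≈ 0.12.
R = 142 + 0.12 × (47 − 142) = 130.6 → 131
G = 68 + 0.12 × (54 − 68) = 66.32 → 66
B = 173 + 0.12 × (64 − 173) = 159.92 → 160

(131, 66, 160)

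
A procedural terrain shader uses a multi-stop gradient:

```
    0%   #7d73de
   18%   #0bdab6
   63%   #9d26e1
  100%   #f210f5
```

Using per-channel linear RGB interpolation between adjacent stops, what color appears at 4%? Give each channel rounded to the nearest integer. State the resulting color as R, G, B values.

4% lies between the 0% and 18% stops, so the local fraction is t = (4 − 0)/(18 − 0) = 4/18 ≈ 0.2222.
#7d73de → (125, 115, 222); #0bdab6 → (11, 218, 182).
R = 125 + 0.2222 × (11 − 125) = 99.669 → 100
G = 115 + 0.2222 × (218 − 115) = 137.887 → 138
B = 222 + 0.2222 × (182 − 222) = 213.112 → 213

(100, 138, 213)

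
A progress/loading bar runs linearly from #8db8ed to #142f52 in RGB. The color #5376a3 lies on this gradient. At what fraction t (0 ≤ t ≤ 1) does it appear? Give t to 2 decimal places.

0.48

Invert the lerp on the B channel (largest span, 155): t = (163 − 237) / (82 − 237) = -74/-155 = 0.47742.
Check on R: (83 − 141)/(20 − 141) = 0.4793 ✓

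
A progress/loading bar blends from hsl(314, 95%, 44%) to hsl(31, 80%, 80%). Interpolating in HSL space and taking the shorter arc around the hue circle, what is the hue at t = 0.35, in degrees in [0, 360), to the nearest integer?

Hue: 31 − 314 = -283°, but |-283| > 180 so the shorter arc goes the other way: Δh = -283 + 360 = 77°.
H = 314 + 0.35 × (77) = 340.95 → 341°

341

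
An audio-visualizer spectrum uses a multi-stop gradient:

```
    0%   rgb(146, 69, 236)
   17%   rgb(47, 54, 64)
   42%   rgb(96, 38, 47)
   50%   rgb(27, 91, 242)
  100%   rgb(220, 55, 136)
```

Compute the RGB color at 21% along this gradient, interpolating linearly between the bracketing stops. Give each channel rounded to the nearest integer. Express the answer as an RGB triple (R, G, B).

(55, 51, 61)

21% lies between the 17% and 42% stops, so the local fraction is t = (21 − 17)/(42 − 17) = 4/25 ≈ 0.16.
R = 47 + 0.16 × (96 − 47) = 54.84 → 55
G = 54 + 0.16 × (38 − 54) = 51.44 → 51
B = 64 + 0.16 × (47 − 64) = 61.28 → 61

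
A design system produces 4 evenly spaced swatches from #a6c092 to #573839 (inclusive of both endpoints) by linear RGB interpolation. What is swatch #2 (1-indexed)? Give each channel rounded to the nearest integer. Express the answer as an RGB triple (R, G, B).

With 4 swatches and endpoints inclusive, swatch 2 sits at t = (2 − 1)/(4 − 1) = 1/3 ≈ 0.3333.
#a6c092 → (166, 192, 146); #573839 → (87, 56, 57).
R = 166 + 0.3333 × (87 − 166) = 139.669 → 140
G = 192 + 0.3333 × (56 − 192) = 146.671 → 147
B = 146 + 0.3333 × (57 − 146) = 116.336 → 116

(140, 147, 116)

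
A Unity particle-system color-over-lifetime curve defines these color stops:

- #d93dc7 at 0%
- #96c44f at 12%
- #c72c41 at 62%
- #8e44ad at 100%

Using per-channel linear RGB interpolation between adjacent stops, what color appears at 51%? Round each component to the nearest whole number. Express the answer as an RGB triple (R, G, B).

51% lies between the 12% and 62% stops, so the local fraction is t = (51 − 12)/(62 − 12) = 39/50 ≈ 0.78.
#96c44f → (150, 196, 79); #c72c41 → (199, 44, 65).
R = 150 + 0.78 × (199 − 150) = 188.22 → 188
G = 196 + 0.78 × (44 − 196) = 77.44 → 77
B = 79 + 0.78 × (65 − 79) = 68.08 → 68

(188, 77, 68)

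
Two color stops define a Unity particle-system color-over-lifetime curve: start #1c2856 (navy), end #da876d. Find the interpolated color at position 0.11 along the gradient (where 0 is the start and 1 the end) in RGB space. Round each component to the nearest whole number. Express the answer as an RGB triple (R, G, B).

(49, 50, 89)

#1c2856 → (28, 40, 86); #da876d → (218, 135, 109).
R = 28 + 0.11 × (218 − 28) = 28 + 0.11 × 190 = 48.9 → 49
G = 40 + 0.11 × (135 − 40) = 40 + 0.11 × 95 = 50.45 → 50
B = 86 + 0.11 × (109 − 86) = 86 + 0.11 × 23 = 88.53 → 89
So the blended color is (49, 50, 89), about #313259.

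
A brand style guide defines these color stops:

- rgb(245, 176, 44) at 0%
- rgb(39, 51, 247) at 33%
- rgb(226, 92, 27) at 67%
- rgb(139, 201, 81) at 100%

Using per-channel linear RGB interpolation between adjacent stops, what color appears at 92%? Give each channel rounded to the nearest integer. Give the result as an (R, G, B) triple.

92% lies between the 67% and 100% stops, so the local fraction is t = (92 − 67)/(100 − 67) = 25/33 ≈ 0.7576.
R = 226 + 0.7576 × (139 − 226) = 160.089 → 160
G = 92 + 0.7576 × (201 − 92) = 174.578 → 175
B = 27 + 0.7576 × (81 − 27) = 67.91 → 68

(160, 175, 68)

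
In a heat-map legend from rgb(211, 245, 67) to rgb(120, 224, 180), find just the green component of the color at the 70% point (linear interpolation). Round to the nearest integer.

G = 245 + 0.7 × (224 − 245) = 230.3 → 230

230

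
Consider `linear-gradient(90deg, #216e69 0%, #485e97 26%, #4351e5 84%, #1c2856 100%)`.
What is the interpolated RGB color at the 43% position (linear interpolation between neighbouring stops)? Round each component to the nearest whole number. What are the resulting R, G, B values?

(71, 90, 174)

43% lies between the 26% and 84% stops, so the local fraction is t = (43 − 26)/(84 − 26) = 17/58 ≈ 0.2931.
#485e97 → (72, 94, 151); #4351e5 → (67, 81, 229).
R = 72 + 0.2931 × (67 − 72) = 70.534 → 71
G = 94 + 0.2931 × (81 − 94) = 90.19 → 90
B = 151 + 0.2931 × (229 − 151) = 173.862 → 174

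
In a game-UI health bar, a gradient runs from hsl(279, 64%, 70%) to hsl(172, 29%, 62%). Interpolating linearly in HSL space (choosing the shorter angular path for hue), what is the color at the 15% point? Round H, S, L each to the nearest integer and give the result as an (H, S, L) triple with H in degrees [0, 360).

(263, 59, 69)

Hue arc: Δh = 172 − 279 = -107° (|Δh| ≤ 180, already the shorter path).
H = 279 + 0.15 × (-107) = 262.95 → 263°
S = 64 + 0.15 × (29 − 64) = 58.75 → 59%
L = 70 + 0.15 × (62 − 70) = 68.8 → 69%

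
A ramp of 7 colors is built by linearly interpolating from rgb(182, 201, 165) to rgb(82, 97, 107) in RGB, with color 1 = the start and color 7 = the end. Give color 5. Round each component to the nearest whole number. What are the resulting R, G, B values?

(115, 132, 126)

With 7 swatches and endpoints inclusive, swatch 5 sits at t = (5 − 1)/(7 − 1) = 4/6 ≈ 0.6667.
R = 182 + 0.6667 × (82 − 182) = 115.33 → 115
G = 201 + 0.6667 × (97 − 201) = 131.663 → 132
B = 165 + 0.6667 × (107 − 165) = 126.331 → 126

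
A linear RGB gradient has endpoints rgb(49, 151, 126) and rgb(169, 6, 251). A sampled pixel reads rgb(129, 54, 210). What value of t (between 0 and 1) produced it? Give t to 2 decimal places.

Invert the lerp on the G channel (largest span, 145): t = (54 − 151) / (6 − 151) = -97/-145 = 0.66897.
Check on R: (129 − 49)/(169 − 49) = 0.6667 ✓

0.67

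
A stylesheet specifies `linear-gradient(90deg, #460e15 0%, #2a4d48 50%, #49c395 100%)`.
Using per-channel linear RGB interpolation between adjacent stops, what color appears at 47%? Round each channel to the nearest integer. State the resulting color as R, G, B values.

(44, 73, 69)

47% lies between the 0% and 50% stops, so the local fraction is t = (47 − 0)/(50 − 0) = 47/50 ≈ 0.94.
#460e15 → (70, 14, 21); #2a4d48 → (42, 77, 72).
R = 70 + 0.94 × (42 − 70) = 43.68 → 44
G = 14 + 0.94 × (77 − 14) = 73.22 → 73
B = 21 + 0.94 × (72 − 21) = 68.94 → 69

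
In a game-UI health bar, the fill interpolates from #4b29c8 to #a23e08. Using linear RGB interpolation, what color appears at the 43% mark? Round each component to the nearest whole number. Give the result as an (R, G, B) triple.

(112, 50, 117)

#4b29c8 → (75, 41, 200); #a23e08 → (162, 62, 8).
43% corresponds to t = 0.43.
R = 75 + 0.43 × (162 − 75) = 75 + 0.43 × 87 = 112.41 → 112
G = 41 + 0.43 × (62 − 41) = 41 + 0.43 × 21 = 50.03 → 50
B = 200 + 0.43 × (8 − 200) = 200 + 0.43 × -192 = 117.44 → 117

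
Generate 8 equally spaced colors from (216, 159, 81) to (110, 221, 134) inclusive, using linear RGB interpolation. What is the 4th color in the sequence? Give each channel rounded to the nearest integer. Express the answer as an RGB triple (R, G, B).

With 8 swatches and endpoints inclusive, swatch 4 sits at t = (4 − 1)/(8 − 1) = 3/7 ≈ 0.4286.
R = 216 + 0.4286 × (110 − 216) = 170.568 → 171
G = 159 + 0.4286 × (221 − 159) = 185.573 → 186
B = 81 + 0.4286 × (134 − 81) = 103.716 → 104

(171, 186, 104)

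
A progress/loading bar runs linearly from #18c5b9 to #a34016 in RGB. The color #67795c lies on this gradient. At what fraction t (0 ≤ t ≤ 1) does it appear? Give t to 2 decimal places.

Invert the lerp on the B channel (largest span, 163): t = (92 − 185) / (22 − 185) = -93/-163 = 0.57055.
Check on R: (103 − 24)/(163 − 24) = 0.5683 ✓

0.57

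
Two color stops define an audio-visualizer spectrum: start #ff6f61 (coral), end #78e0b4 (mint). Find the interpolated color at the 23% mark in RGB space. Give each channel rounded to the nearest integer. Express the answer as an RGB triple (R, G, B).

#ff6f61 → (255, 111, 97); #78e0b4 → (120, 224, 180).
23% corresponds to t = 0.23.
R = 255 + 0.23 × (120 − 255) = 255 + 0.23 × -135 = 223.95 → 224
G = 111 + 0.23 × (224 − 111) = 111 + 0.23 × 113 = 136.99 → 137
B = 97 + 0.23 × (180 − 97) = 97 + 0.23 × 83 = 116.09 → 116
So the blended color is (224, 137, 116), about #e08974.

(224, 137, 116)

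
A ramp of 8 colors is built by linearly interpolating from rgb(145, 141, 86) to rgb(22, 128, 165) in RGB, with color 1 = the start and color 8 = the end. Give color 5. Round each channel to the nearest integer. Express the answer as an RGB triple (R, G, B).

With 8 swatches and endpoints inclusive, swatch 5 sits at t = (5 − 1)/(8 − 1) = 4/7 ≈ 0.5714.
R = 145 + 0.5714 × (22 − 145) = 74.718 → 75
G = 141 + 0.5714 × (128 − 141) = 133.572 → 134
B = 86 + 0.5714 × (165 − 86) = 131.141 → 131

(75, 134, 131)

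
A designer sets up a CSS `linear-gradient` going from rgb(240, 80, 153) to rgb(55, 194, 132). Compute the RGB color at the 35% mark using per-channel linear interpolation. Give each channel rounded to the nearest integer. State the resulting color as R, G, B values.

35% corresponds to t = 0.35.
R = 240 + 0.35 × (55 − 240) = 240 + 0.35 × -185 = 175.25 → 175
G = 80 + 0.35 × (194 − 80) = 80 + 0.35 × 114 = 119.9 → 120
B = 153 + 0.35 × (132 − 153) = 153 + 0.35 × -21 = 145.65 → 146
So the blended color is (175, 120, 146), about #af7892.

(175, 120, 146)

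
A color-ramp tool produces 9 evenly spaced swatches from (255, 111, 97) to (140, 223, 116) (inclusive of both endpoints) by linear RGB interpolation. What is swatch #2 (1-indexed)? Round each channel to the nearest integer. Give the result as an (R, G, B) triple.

(241, 125, 99)

With 9 swatches and endpoints inclusive, swatch 2 sits at t = (2 − 1)/(9 − 1) = 1/8 ≈ 0.125.
R = 255 + 0.125 × (140 − 255) = 240.625 → 241
G = 111 + 0.125 × (223 − 111) = 125 → 125
B = 97 + 0.125 × (116 − 97) = 99.375 → 99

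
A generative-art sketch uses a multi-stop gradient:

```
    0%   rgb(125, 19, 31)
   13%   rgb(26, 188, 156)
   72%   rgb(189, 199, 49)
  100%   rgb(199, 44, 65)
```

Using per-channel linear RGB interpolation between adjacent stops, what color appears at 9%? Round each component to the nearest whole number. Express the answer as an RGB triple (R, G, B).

(56, 136, 118)

9% lies between the 0% and 13% stops, so the local fraction is t = (9 − 0)/(13 − 0) = 9/13 ≈ 0.6923.
R = 125 + 0.6923 × (26 − 125) = 56.462 → 56
G = 19 + 0.6923 × (188 − 19) = 135.999 → 136
B = 31 + 0.6923 × (156 − 31) = 117.538 → 118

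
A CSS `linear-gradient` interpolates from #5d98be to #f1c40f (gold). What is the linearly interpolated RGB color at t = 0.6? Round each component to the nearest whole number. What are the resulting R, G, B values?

(182, 178, 85)

#5d98be → (93, 152, 190); #f1c40f → (241, 196, 15).
R = 93 + 0.6 × (241 − 93) = 93 + 0.6 × 148 = 181.8 → 182
G = 152 + 0.6 × (196 − 152) = 152 + 0.6 × 44 = 178.4 → 178
B = 190 + 0.6 × (15 − 190) = 190 + 0.6 × -175 = 85 → 85
So the blended color is (182, 178, 85), about #b6b255.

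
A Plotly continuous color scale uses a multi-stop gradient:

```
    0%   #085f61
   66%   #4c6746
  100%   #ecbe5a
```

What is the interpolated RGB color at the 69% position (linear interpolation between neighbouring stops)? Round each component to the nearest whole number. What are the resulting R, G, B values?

69% lies between the 66% and 100% stops, so the local fraction is t = (69 − 66)/(100 − 66) = 3/34 ≈ 0.0882.
#4c6746 → (76, 103, 70); #ecbe5a → (236, 190, 90).
R = 76 + 0.0882 × (236 − 76) = 90.112 → 90
G = 103 + 0.0882 × (190 − 103) = 110.673 → 111
B = 70 + 0.0882 × (90 − 70) = 71.764 → 72

(90, 111, 72)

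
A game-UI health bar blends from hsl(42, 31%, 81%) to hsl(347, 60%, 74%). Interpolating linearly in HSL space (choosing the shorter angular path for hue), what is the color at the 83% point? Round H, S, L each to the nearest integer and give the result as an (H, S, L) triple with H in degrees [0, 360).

(356, 55, 75)

Hue: 347 − 42 = 305°, but |305| > 180 so the shorter arc goes the other way: Δh = 305 − 360 = -55°.
H = 42 + 0.83 × (-55) = -3.65 → -4 → -4 mod 360 = 356°
S = 31 + 0.83 × (60 − 31) = 55.07 → 55%
L = 81 + 0.83 × (74 − 81) = 75.19 → 75%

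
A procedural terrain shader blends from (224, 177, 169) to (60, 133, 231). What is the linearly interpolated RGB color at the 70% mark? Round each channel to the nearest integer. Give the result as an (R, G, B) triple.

(109, 146, 212)

70% corresponds to t = 0.7.
R = 224 + 0.7 × (60 − 224) = 224 + 0.7 × -164 = 109.2 → 109
G = 177 + 0.7 × (133 − 177) = 177 + 0.7 × -44 = 146.2 → 146
B = 169 + 0.7 × (231 − 169) = 169 + 0.7 × 62 = 212.4 → 212
So the blended color is (109, 146, 212), about #6d92d4.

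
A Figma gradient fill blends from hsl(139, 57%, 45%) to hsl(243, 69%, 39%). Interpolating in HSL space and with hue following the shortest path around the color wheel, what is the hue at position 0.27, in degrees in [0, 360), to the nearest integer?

Hue arc: Δh = 243 − 139 = 104° (|Δh| ≤ 180, already the shorter path).
H = 139 + 0.27 × (104) = 167.08 → 167°

167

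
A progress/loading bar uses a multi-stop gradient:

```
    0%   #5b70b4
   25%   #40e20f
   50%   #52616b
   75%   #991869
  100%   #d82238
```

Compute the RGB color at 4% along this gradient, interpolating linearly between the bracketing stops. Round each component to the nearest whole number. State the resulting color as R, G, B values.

4% lies between the 0% and 25% stops, so the local fraction is t = (4 − 0)/(25 − 0) = 4/25 ≈ 0.16.
#5b70b4 → (91, 112, 180); #40e20f → (64, 226, 15).
R = 91 + 0.16 × (64 − 91) = 86.68 → 87
G = 112 + 0.16 × (226 − 112) = 130.24 → 130
B = 180 + 0.16 × (15 − 180) = 153.6 → 154

(87, 130, 154)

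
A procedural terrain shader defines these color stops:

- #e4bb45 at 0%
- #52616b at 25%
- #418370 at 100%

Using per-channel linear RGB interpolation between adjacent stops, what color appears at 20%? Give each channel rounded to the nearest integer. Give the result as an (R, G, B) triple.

20% lies between the 0% and 25% stops, so the local fraction is t = (20 − 0)/(25 − 0) = 20/25 ≈ 0.8.
#e4bb45 → (228, 187, 69); #52616b → (82, 97, 107).
R = 228 + 0.8 × (82 − 228) = 111.2 → 111
G = 187 + 0.8 × (97 − 187) = 115 → 115
B = 69 + 0.8 × (107 − 69) = 99.4 → 99

(111, 115, 99)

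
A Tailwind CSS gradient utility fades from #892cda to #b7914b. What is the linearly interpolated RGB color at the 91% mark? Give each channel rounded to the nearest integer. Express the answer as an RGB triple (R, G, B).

#892cda → (137, 44, 218); #b7914b → (183, 145, 75).
91% corresponds to t = 0.91.
R = 137 + 0.91 × (183 − 137) = 137 + 0.91 × 46 = 178.86 → 179
G = 44 + 0.91 × (145 − 44) = 44 + 0.91 × 101 = 135.91 → 136
B = 218 + 0.91 × (75 − 218) = 218 + 0.91 × -143 = 87.87 → 88

(179, 136, 88)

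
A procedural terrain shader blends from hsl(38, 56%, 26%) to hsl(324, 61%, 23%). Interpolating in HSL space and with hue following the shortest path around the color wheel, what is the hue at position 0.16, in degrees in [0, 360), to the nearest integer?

26

Hue: 324 − 38 = 286°, but |286| > 180 so the shorter arc goes the other way: Δh = 286 − 360 = -74°.
H = 38 + 0.16 × (-74) = 26.16 → 26°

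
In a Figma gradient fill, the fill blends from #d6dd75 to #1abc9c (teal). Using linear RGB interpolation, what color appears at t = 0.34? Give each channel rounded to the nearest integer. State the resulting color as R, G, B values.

(150, 210, 130)

#d6dd75 → (214, 221, 117); #1abc9c → (26, 188, 156).
R = 214 + 0.34 × (26 − 214) = 214 + 0.34 × -188 = 150.08 → 150
G = 221 + 0.34 × (188 − 221) = 221 + 0.34 × -33 = 209.78 → 210
B = 117 + 0.34 × (156 − 117) = 117 + 0.34 × 39 = 130.26 → 130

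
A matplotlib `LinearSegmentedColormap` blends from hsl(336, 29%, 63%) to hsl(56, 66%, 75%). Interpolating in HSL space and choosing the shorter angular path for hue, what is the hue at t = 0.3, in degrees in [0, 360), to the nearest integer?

0

Hue: 56 − 336 = -280°, but |-280| > 180 so the shorter arc goes the other way: Δh = -280 + 360 = 80°.
H = 336 + 0.3 × (80) = 360 → 360 → 360 mod 360 = 0°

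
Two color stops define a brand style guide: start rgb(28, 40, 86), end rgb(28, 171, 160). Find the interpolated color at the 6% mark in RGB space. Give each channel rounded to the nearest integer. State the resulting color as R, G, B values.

6% corresponds to t = 0.06.
R = 28 + 0.06 × (28 − 28) = 28 + 0.06 × 0 = 28 → 28
G = 40 + 0.06 × (171 − 40) = 40 + 0.06 × 131 = 47.86 → 48
B = 86 + 0.06 × (160 − 86) = 86 + 0.06 × 74 = 90.44 → 90

(28, 48, 90)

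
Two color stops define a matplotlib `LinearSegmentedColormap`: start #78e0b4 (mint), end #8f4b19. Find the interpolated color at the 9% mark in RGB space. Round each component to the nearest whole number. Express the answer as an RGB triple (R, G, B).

(122, 211, 166)

#78e0b4 → (120, 224, 180); #8f4b19 → (143, 75, 25).
9% corresponds to t = 0.09.
R = 120 + 0.09 × (143 − 120) = 120 + 0.09 × 23 = 122.07 → 122
G = 224 + 0.09 × (75 − 224) = 224 + 0.09 × -149 = 210.59 → 211
B = 180 + 0.09 × (25 − 180) = 180 + 0.09 × -155 = 166.05 → 166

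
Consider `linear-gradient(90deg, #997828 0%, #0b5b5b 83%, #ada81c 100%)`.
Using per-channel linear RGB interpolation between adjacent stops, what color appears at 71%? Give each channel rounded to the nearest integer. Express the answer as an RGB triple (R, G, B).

(32, 95, 84)

71% lies between the 0% and 83% stops, so the local fraction is t = (71 − 0)/(83 − 0) = 71/83 ≈ 0.8554.
#997828 → (153, 120, 40); #0b5b5b → (11, 91, 91).
R = 153 + 0.8554 × (11 − 153) = 31.533 → 32
G = 120 + 0.8554 × (91 − 120) = 95.193 → 95
B = 40 + 0.8554 × (91 − 40) = 83.625 → 84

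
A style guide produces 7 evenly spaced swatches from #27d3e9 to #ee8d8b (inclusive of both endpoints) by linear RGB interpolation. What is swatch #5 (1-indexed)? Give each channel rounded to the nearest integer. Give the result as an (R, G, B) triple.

With 7 swatches and endpoints inclusive, swatch 5 sits at t = (5 − 1)/(7 − 1) = 4/6 ≈ 0.6667.
#27d3e9 → (39, 211, 233); #ee8d8b → (238, 141, 139).
R = 39 + 0.6667 × (238 − 39) = 171.673 → 172
G = 211 + 0.6667 × (141 − 211) = 164.331 → 164
B = 233 + 0.6667 × (139 − 233) = 170.33 → 170

(172, 164, 170)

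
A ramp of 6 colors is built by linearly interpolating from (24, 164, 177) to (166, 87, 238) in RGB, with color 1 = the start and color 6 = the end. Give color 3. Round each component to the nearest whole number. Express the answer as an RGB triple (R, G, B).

With 6 swatches and endpoints inclusive, swatch 3 sits at t = (3 − 1)/(6 − 1) = 2/5 ≈ 0.4.
R = 24 + 0.4 × (166 − 24) = 80.8 → 81
G = 164 + 0.4 × (87 − 164) = 133.2 → 133
B = 177 + 0.4 × (238 − 177) = 201.4 → 201

(81, 133, 201)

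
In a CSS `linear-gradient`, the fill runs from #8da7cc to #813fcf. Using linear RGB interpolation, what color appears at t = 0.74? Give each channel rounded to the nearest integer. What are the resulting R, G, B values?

(132, 90, 206)

#8da7cc → (141, 167, 204); #813fcf → (129, 63, 207).
R = 141 + 0.74 × (129 − 141) = 141 + 0.74 × -12 = 132.12 → 132
G = 167 + 0.74 × (63 − 167) = 167 + 0.74 × -104 = 90.04 → 90
B = 204 + 0.74 × (207 − 204) = 204 + 0.74 × 3 = 206.22 → 206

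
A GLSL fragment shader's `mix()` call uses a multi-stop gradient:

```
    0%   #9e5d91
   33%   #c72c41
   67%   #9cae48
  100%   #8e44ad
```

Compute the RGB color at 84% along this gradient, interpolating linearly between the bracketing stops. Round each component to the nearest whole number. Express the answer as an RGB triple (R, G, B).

84% lies between the 67% and 100% stops, so the local fraction is t = (84 − 67)/(100 − 67) = 17/33 ≈ 0.5152.
#9cae48 → (156, 174, 72); #8e44ad → (142, 68, 173).
R = 156 + 0.5152 × (142 − 156) = 148.787 → 149
G = 174 + 0.5152 × (68 − 174) = 119.389 → 119
B = 72 + 0.5152 × (173 − 72) = 124.035 → 124

(149, 119, 124)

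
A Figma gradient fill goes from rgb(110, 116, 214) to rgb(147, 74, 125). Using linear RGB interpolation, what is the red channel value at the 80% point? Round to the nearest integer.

140

R = 110 + 0.8 × (147 − 110) = 139.6 → 140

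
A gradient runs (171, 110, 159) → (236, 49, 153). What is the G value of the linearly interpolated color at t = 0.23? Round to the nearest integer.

96

G = 110 + 0.23 × (49 − 110) = 95.97 → 96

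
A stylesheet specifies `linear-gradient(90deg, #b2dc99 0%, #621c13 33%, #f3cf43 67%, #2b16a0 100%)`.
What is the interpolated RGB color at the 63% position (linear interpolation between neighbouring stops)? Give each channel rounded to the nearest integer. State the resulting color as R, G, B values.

(226, 186, 61)

63% lies between the 33% and 67% stops, so the local fraction is t = (63 − 33)/(67 − 33) = 30/34 ≈ 0.8824.
#621c13 → (98, 28, 19); #f3cf43 → (243, 207, 67).
R = 98 + 0.8824 × (243 − 98) = 225.948 → 226
G = 28 + 0.8824 × (207 − 28) = 185.95 → 186
B = 19 + 0.8824 × (67 − 19) = 61.355 → 61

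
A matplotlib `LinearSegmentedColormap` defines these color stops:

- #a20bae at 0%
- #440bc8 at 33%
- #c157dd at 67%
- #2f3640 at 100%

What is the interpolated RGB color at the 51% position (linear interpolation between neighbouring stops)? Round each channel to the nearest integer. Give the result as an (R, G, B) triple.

51% lies between the 33% and 67% stops, so the local fraction is t = (51 − 33)/(67 − 33) = 18/34 ≈ 0.5294.
#440bc8 → (68, 11, 200); #c157dd → (193, 87, 221).
R = 68 + 0.5294 × (193 − 68) = 134.175 → 134
G = 11 + 0.5294 × (87 − 11) = 51.234 → 51
B = 200 + 0.5294 × (221 − 200) = 211.117 → 211

(134, 51, 211)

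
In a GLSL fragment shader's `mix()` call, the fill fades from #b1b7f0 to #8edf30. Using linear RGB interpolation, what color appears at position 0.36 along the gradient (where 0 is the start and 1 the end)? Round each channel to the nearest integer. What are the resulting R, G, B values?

#b1b7f0 → (177, 183, 240); #8edf30 → (142, 223, 48).
R = 177 + 0.36 × (142 − 177) = 177 + 0.36 × -35 = 164.4 → 164
G = 183 + 0.36 × (223 − 183) = 183 + 0.36 × 40 = 197.4 → 197
B = 240 + 0.36 × (48 − 240) = 240 + 0.36 × -192 = 170.88 → 171

(164, 197, 171)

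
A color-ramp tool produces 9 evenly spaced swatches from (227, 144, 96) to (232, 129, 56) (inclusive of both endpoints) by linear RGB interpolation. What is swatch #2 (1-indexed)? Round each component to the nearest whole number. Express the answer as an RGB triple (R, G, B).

With 9 swatches and endpoints inclusive, swatch 2 sits at t = (2 − 1)/(9 − 1) = 1/8 ≈ 0.125.
R = 227 + 0.125 × (232 − 227) = 227.625 → 228
G = 144 + 0.125 × (129 − 144) = 142.125 → 142
B = 96 + 0.125 × (56 − 96) = 91 → 91

(228, 142, 91)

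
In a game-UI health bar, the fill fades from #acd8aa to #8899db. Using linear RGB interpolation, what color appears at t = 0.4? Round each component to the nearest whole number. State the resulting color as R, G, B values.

#acd8aa → (172, 216, 170); #8899db → (136, 153, 219).
R = 172 + 0.4 × (136 − 172) = 172 + 0.4 × -36 = 157.6 → 158
G = 216 + 0.4 × (153 − 216) = 216 + 0.4 × -63 = 190.8 → 191
B = 170 + 0.4 × (219 − 170) = 170 + 0.4 × 49 = 189.6 → 190

(158, 191, 190)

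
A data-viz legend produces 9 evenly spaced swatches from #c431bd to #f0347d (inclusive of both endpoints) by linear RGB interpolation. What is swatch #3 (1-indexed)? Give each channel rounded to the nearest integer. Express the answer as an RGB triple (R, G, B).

With 9 swatches and endpoints inclusive, swatch 3 sits at t = (3 − 1)/(9 − 1) = 2/8 ≈ 0.25.
#c431bd → (196, 49, 189); #f0347d → (240, 52, 125).
R = 196 + 0.25 × (240 − 196) = 207 → 207
G = 49 + 0.25 × (52 − 49) = 49.75 → 50
B = 189 + 0.25 × (125 − 189) = 173 → 173

(207, 50, 173)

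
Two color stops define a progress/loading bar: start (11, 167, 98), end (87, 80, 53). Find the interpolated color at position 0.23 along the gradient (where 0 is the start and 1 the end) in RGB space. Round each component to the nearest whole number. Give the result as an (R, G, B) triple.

R = 11 + 0.23 × (87 − 11) = 11 + 0.23 × 76 = 28.48 → 28
G = 167 + 0.23 × (80 − 167) = 167 + 0.23 × -87 = 146.99 → 147
B = 98 + 0.23 × (53 − 98) = 98 + 0.23 × -45 = 87.65 → 88

(28, 147, 88)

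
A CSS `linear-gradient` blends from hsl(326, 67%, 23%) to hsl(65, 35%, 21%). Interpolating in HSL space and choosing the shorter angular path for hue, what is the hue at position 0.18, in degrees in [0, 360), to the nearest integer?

Hue: 65 − 326 = -261°, but |-261| > 180 so the shorter arc goes the other way: Δh = -261 + 360 = 99°.
H = 326 + 0.18 × (99) = 343.82 → 344°

344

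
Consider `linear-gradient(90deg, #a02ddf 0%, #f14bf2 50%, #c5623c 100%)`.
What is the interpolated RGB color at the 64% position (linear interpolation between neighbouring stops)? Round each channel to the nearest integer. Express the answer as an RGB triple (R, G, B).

(229, 81, 191)

64% lies between the 50% and 100% stops, so the local fraction is t = (64 − 50)/(100 − 50) = 14/50 ≈ 0.28.
#f14bf2 → (241, 75, 242); #c5623c → (197, 98, 60).
R = 241 + 0.28 × (197 − 241) = 228.68 → 229
G = 75 + 0.28 × (98 − 75) = 81.44 → 81
B = 242 + 0.28 × (60 − 242) = 191.04 → 191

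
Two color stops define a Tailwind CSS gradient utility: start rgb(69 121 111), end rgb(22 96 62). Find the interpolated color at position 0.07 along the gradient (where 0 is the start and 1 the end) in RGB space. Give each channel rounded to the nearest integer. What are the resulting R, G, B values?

(66, 119, 108)

R = 69 + 0.07 × (22 − 69) = 69 + 0.07 × -47 = 65.71 → 66
G = 121 + 0.07 × (96 − 121) = 121 + 0.07 × -25 = 119.25 → 119
B = 111 + 0.07 × (62 − 111) = 111 + 0.07 × -49 = 107.57 → 108
So the blended color is (66, 119, 108), about #42776c.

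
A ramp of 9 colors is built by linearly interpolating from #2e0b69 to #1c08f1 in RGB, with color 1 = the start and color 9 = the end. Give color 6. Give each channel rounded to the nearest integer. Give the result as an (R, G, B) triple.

(35, 9, 190)

With 9 swatches and endpoints inclusive, swatch 6 sits at t = (6 − 1)/(9 − 1) = 5/8 ≈ 0.625.
#2e0b69 → (46, 11, 105); #1c08f1 → (28, 8, 241).
R = 46 + 0.625 × (28 − 46) = 34.75 → 35
G = 11 + 0.625 × (8 − 11) = 9.125 → 9
B = 105 + 0.625 × (241 − 105) = 190 → 190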